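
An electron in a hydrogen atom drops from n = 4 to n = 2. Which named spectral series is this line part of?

Balmer

The series is set by the lower level: n_f = 2 is the Balmer series.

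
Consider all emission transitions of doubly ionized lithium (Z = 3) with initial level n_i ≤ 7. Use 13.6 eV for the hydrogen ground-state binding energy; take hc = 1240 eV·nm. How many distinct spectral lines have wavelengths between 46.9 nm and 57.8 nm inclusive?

Enumerate all n_i → n_f pairs with 1 ≤ n_f < n_i ≤ 7 and compute λ = 1240 / [13.6·9·(1/n_f² − 1/n_i²)].
Lines falling in [46.9, 57.8] nm: 5→2 (48.24 nm), 4→2 (54.03 nm).

2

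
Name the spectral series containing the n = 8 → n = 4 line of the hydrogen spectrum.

The series is set by the lower level: n_f = 4 is the Brackett series.

Brackett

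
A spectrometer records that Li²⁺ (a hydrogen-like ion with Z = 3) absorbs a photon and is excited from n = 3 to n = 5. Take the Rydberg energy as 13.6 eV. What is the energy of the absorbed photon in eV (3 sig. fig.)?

The Bohr energies scale as Z², so for Z = 3: E_n = −122.4/n² eV.
E_5 = −122.4/25 = −4.896 eV and E_3 = −122.4/9 = −13.60 eV.
The photon energy is |E_5 − E_3| = 8.70 eV.

8.70 eV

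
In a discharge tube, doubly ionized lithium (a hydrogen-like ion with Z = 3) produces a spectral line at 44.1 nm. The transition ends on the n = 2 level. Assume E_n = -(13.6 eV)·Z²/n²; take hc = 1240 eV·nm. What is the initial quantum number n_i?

n_i = 7

The photon energy is ΔE = hc/λ = 1240 / 44.1 = 28.12 eV.
With Z = 3, ΔE = 122.4 × (1/n_f² − 1/n_i²), so 1/n_f² − 1/n_i² = 0.2297.
With n_f = 2: 1/n_i² = 1/4 − 0.2297 = 0.02028, so n_i ≈ 7.02.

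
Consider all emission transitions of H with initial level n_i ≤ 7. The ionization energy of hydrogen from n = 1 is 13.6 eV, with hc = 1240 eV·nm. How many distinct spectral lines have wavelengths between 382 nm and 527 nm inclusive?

4

Enumerate all n_i → n_f pairs with 1 ≤ n_f < n_i ≤ 7 and compute λ = 1240 / [13.6·1·(1/n_f² − 1/n_i²)].
Lines falling in [382, 527] nm: 7→2 (397.1 nm), 6→2 (410.3 nm), 5→2 (434.2 nm), 4→2 (486.3 nm).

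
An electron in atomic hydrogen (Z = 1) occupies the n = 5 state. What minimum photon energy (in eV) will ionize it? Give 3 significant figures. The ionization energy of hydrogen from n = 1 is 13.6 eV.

0.544 eV

E_5 = −13.60/25 = −0.544 eV, so ionization (to E = 0) requires 0.544 eV.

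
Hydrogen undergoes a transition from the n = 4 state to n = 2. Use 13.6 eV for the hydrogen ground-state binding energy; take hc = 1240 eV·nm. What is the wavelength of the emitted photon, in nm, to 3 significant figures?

486 nm

ΔE = 13.60 × (1/2² − 1/4²) = 13.60 × 0.1875 = 2.550 eV.
λ = hc/ΔE = 1240 / 2.550 = 486 nm.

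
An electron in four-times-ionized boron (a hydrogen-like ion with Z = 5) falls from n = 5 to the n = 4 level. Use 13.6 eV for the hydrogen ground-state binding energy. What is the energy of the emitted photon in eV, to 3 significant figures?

The Bohr energies scale as Z², so for Z = 5: E_n = −340.0/n² eV.
E_5 = −340.0/25 = −13.60 eV and E_4 = −340.0/16 = −21.25 eV.
The photon energy is |E_5 − E_4| = 7.65 eV.

7.65 eV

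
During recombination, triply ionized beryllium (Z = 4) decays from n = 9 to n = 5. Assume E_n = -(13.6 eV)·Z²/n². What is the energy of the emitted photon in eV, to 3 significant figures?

The Bohr energies scale as Z², so for Z = 4: E_n = −217.6/n² eV.
E_9 = −217.6/81 = −2.686 eV and E_5 = −217.6/25 = −8.704 eV.
The photon energy is |E_9 − E_5| = 6.02 eV.

6.02 eV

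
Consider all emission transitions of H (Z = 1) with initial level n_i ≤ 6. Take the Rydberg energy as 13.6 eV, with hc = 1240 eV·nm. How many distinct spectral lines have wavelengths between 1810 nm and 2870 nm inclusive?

2

Enumerate all n_i → n_f pairs with 1 ≤ n_f < n_i ≤ 6 and compute λ = 1240 / [13.6·1·(1/n_f² − 1/n_i²)].
Lines falling in [1810, 2870] nm: 4→3 (1876 nm), 6→4 (2626 nm).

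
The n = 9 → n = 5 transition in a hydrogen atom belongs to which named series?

Pfund

The series is set by the lower level: n_f = 5 is the Pfund series.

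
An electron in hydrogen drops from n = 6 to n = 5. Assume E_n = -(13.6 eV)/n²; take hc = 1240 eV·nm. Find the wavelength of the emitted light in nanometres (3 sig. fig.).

7460 nm

ΔE = 13.60 × (1/5² − 1/6²) = 13.60 × 0.01222 = 0.1662 eV.
λ = hc/ΔE = 1240 / 0.1662 = 7460 nm.
This line belongs to the Pfund series.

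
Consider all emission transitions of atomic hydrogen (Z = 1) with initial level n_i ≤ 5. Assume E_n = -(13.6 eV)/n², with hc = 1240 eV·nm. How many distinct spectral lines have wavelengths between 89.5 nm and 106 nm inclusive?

3

Enumerate all n_i → n_f pairs with 1 ≤ n_f < n_i ≤ 5 and compute λ = 1240 / [13.6·1·(1/n_f² − 1/n_i²)].
Lines falling in [89.5, 106] nm: 5→1 (94.98 nm), 4→1 (97.25 nm), 3→1 (102.6 nm).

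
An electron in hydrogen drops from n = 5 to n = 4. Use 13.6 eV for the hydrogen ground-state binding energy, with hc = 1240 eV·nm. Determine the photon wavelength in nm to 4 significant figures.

ΔE = 13.60 × (1/4² − 1/5²) = 13.60 × 0.02250 = 0.3060 eV.
λ = hc/ΔE = 1240 / 0.3060 = 4052 nm.
This line belongs to the Brackett series.

4052 nm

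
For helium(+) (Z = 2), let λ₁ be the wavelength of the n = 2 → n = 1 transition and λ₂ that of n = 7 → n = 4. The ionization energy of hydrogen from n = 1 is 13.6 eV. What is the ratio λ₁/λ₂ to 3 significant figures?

λ ∝ 1/ΔE ∝ 1/(1/n_f² − 1/n_i²), and the Z² and hc factors cancel in the ratio.
λ₁/λ₂ = (1/4² − 1/7²)/(1/1² − 1/2²) = 0.04209/0.7500 = 0.0561.

0.0561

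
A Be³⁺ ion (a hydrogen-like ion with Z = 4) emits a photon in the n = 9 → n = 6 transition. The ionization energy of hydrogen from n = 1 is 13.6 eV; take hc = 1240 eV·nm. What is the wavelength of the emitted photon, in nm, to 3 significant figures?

369 nm

For Z = 4 the level energies scale as Z², so the effective Rydberg energy is 13.6 × 16 = 217.6 eV.
ΔE = 217.6 × (1/6² − 1/9²) = 217.6 × 0.01543 = 3.358 eV.
λ = hc/ΔE = 1240 / 3.358 = 369 nm.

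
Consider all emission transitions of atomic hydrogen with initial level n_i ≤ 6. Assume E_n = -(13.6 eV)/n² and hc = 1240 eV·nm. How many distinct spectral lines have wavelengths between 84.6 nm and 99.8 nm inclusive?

3

Enumerate all n_i → n_f pairs with 1 ≤ n_f < n_i ≤ 6 and compute λ = 1240 / [13.6·1·(1/n_f² − 1/n_i²)].
Lines falling in [84.6, 99.8] nm: 6→1 (93.78 nm), 5→1 (94.98 nm), 4→1 (97.25 nm).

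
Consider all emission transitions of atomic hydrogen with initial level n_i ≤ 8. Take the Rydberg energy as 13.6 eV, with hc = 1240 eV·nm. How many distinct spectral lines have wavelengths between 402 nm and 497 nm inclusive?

3

Enumerate all n_i → n_f pairs with 1 ≤ n_f < n_i ≤ 8 and compute λ = 1240 / [13.6·1·(1/n_f² − 1/n_i²)].
Lines falling in [402, 497] nm: 6→2 (410.3 nm), 5→2 (434.2 nm), 4→2 (486.3 nm).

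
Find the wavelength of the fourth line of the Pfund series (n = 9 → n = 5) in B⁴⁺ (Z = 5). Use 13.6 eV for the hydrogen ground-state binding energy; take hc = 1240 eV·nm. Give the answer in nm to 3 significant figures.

The Pfund series terminates on n_f = 5; the fourth line has n_i = 5+4 = 9.
ΔE = 340.0 × (1/5² − 1/9²) = 9.402 eV.
λ = 1240 / 9.402 = 132 nm.

132 nm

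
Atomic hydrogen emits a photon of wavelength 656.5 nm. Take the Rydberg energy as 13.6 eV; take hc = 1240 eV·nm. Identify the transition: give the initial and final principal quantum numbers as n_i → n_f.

The photon energy is ΔE = hc/λ = 1240 / 656.5 = 1.889 eV.
With Z = 1, ΔE = 13.60 × (1/n_f² − 1/n_i²), so 1/n_f² − 1/n_i² = 0.1389.
Trying n_f = 2 gives 1/n_i² = 0.1111, i.e. n_i ≈ 3; this pair matches.

n_i = 3, n_f = 2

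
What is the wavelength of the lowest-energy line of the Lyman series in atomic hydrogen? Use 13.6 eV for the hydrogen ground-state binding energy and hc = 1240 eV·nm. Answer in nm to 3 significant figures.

122 nm

The Lyman series terminates on n_f = 1; the first line has n_i = 1+1 = 2.
ΔE = 13.60 × (1/1² − 1/2²) = 10.20 eV.
λ = 1240 / 10.20 = 122 nm.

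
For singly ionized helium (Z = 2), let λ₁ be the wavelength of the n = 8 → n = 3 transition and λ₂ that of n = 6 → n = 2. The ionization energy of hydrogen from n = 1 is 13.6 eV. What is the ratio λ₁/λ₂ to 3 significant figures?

2.33

λ ∝ 1/ΔE ∝ 1/(1/n_f² − 1/n_i²), and the Z² and hc factors cancel in the ratio.
λ₁/λ₂ = (1/2² − 1/6²)/(1/3² − 1/8²) = 0.2222/0.09549 = 2.33.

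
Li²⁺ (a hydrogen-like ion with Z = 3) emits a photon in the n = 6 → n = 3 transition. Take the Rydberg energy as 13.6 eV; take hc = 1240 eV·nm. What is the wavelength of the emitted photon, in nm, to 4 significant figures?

For Z = 3 the level energies scale as Z², so the effective Rydberg energy is 13.6 × 9 = 122.4 eV.
ΔE = 122.4 × (1/3² − 1/6²) = 122.4 × 0.08333 = 10.20 eV.
λ = hc/ΔE = 1240 / 10.20 = 121.6 nm.

121.6 nm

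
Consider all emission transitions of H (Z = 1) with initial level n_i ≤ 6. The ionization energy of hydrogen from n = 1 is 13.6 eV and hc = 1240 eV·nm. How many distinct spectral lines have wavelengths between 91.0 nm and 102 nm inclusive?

Enumerate all n_i → n_f pairs with 1 ≤ n_f < n_i ≤ 6 and compute λ = 1240 / [13.6·1·(1/n_f² − 1/n_i²)].
Lines falling in [91.0, 102] nm: 6→1 (93.78 nm), 5→1 (94.98 nm), 4→1 (97.25 nm).

3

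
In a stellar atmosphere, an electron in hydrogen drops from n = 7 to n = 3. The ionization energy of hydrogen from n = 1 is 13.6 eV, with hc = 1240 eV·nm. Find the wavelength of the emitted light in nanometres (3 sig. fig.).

1010 nm

ΔE = 13.60 × (1/3² − 1/7²) = 13.60 × 0.09070 = 1.234 eV.
λ = hc/ΔE = 1240 / 1.234 = 1010 nm.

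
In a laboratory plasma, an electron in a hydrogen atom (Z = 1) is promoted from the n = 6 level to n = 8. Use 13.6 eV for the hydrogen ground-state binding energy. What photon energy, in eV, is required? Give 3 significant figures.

0.165 eV

E_8 = −13.60/64 = −0.2125 eV and E_6 = −13.60/36 = −0.3778 eV.
The photon energy is |E_8 − E_6| = 0.165 eV.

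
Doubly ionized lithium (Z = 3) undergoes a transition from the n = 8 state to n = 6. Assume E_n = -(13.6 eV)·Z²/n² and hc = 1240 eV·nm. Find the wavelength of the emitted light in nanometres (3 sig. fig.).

For Z = 3 the level energies scale as Z², so the effective Rydberg energy is 13.6 × 9 = 122.4 eV.
ΔE = 122.4 × (1/6² − 1/8²) = 122.4 × 0.01215 = 1.488 eV.
λ = hc/ΔE = 1240 / 1.488 = 834 nm.

834 nm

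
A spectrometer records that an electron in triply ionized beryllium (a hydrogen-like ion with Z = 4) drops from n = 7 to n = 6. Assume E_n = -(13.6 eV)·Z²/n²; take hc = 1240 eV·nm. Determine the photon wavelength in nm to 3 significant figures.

For Z = 4 the level energies scale as Z², so the effective Rydberg energy is 13.6 × 16 = 217.6 eV.
ΔE = 217.6 × (1/6² − 1/7²) = 217.6 × 0.007370 = 1.604 eV.
λ = hc/ΔE = 1240 / 1.604 = 773 nm.

773 nm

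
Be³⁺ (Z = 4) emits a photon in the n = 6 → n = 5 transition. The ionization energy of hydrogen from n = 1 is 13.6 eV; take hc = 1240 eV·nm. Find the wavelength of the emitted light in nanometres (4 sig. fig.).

For Z = 4 the level energies scale as Z², so the effective Rydberg energy is 13.6 × 16 = 217.6 eV.
ΔE = 217.6 × (1/5² − 1/6²) = 217.6 × 0.01222 = 2.660 eV.
λ = hc/ΔE = 1240 / 2.660 = 466.2 nm.

466.2 nm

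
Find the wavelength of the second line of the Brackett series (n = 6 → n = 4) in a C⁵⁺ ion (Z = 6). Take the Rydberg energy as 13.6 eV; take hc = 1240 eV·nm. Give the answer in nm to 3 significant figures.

The Brackett series terminates on n_f = 4; the second line has n_i = 4+2 = 6.
ΔE = 489.6 × (1/4² − 1/6²) = 17.00 eV.
λ = 1240 / 17.00 = 72.9 nm.

72.9 nm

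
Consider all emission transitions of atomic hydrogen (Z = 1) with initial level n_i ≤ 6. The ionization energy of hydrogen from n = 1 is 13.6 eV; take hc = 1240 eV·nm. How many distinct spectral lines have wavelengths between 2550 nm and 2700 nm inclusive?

1

Enumerate all n_i → n_f pairs with 1 ≤ n_f < n_i ≤ 6 and compute λ = 1240 / [13.6·1·(1/n_f² − 1/n_i²)].
Lines falling in [2550, 2700] nm: 6→4 (2626 nm).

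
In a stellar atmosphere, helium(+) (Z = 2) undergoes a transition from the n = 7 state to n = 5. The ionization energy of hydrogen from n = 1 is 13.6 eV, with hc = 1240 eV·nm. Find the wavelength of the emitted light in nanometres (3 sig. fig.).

For Z = 2 the level energies scale as Z², so the effective Rydberg energy is 13.6 × 4 = 54.40 eV.
ΔE = 54.40 × (1/5² − 1/7²) = 54.40 × 0.01959 = 1.066 eV.
λ = hc/ΔE = 1240 / 1.066 = 1160 nm.

1160 nm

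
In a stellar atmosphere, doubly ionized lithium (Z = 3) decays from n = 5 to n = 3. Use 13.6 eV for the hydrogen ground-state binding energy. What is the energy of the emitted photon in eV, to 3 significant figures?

The Bohr energies scale as Z², so for Z = 3: E_n = −122.4/n² eV.
E_5 = −122.4/25 = −4.896 eV and E_3 = −122.4/9 = −13.60 eV.
The photon energy is |E_5 − E_3| = 8.70 eV.

8.70 eV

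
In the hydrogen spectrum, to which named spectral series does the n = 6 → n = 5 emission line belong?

The series is set by the lower level: n_f = 5 is the Pfund series.

Pfund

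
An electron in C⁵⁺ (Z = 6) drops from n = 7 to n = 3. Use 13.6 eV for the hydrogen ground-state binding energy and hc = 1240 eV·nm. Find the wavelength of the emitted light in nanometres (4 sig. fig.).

27.92 nm

For Z = 6 the level energies scale as Z², so the effective Rydberg energy is 13.6 × 36 = 489.6 eV.
ΔE = 489.6 × (1/3² − 1/7²) = 489.6 × 0.09070 = 44.41 eV.
λ = hc/ΔE = 1240 / 44.41 = 27.92 nm.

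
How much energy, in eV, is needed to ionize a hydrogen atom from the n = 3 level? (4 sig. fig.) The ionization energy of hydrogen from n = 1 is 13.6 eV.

E_3 = −13.60/9 = −1.511 eV, so ionization (to E = 0) requires 1.511 eV.

1.511 eV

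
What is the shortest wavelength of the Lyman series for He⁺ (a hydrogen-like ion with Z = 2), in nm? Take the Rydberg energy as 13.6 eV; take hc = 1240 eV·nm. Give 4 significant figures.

22.79 nm

The Lyman series has lower level n_f = 1; the series limit corresponds to n_i → ∞.
ΔE_max = 13.6 × 4 / 1² = 54.40 eV.
λ_min = 1240 / 54.40 = 22.79 nm.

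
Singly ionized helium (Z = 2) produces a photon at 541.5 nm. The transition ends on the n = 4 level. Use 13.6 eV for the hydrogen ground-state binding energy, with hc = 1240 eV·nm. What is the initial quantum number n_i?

The photon energy is ΔE = hc/λ = 1240 / 541.5 = 2.290 eV.
With Z = 2, ΔE = 54.40 × (1/n_f² − 1/n_i²), so 1/n_f² − 1/n_i² = 0.04209.
With n_f = 4: 1/n_i² = 1/16 − 0.04209 = 0.02041, so n_i ≈ 7.00.

n_i = 7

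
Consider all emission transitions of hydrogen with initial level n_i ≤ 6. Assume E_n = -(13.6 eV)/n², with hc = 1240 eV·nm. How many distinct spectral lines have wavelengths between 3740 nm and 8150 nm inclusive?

Enumerate all n_i → n_f pairs with 1 ≤ n_f < n_i ≤ 6 and compute λ = 1240 / [13.6·1·(1/n_f² − 1/n_i²)].
Lines falling in [3740, 8150] nm: 5→4 (4052 nm), 6→5 (7460 nm).

2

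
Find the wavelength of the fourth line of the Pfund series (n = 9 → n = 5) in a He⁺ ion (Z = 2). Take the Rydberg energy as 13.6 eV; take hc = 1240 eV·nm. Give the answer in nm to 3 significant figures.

The Pfund series terminates on n_f = 5; the fourth line has n_i = 5+4 = 9.
ΔE = 54.40 × (1/5² − 1/9²) = 1.504 eV.
λ = 1240 / 1.504 = 824 nm.

824 nm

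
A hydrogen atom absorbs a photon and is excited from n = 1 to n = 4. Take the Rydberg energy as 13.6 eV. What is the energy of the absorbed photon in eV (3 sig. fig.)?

12.8 eV

E_4 = −13.60/16 = −0.8500 eV and E_1 = −13.60/1 = −13.60 eV.
The photon energy is |E_4 − E_1| = 12.8 eV.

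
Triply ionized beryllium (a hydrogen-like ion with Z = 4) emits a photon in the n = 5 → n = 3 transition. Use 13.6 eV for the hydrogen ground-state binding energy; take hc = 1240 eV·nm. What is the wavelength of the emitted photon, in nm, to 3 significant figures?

For Z = 4 the level energies scale as Z², so the effective Rydberg energy is 13.6 × 16 = 217.6 eV.
ΔE = 217.6 × (1/3² − 1/5²) = 217.6 × 0.07111 = 15.47 eV.
λ = hc/ΔE = 1240 / 15.47 = 80.1 nm.

80.1 nm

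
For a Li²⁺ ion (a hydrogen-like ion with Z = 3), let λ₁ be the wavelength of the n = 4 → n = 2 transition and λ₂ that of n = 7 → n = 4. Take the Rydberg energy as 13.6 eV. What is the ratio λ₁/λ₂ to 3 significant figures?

λ ∝ 1/ΔE ∝ 1/(1/n_f² − 1/n_i²), and the Z² and hc factors cancel in the ratio.
λ₁/λ₂ = (1/4² − 1/7²)/(1/2² − 1/4²) = 0.04209/0.1875 = 0.224.

0.224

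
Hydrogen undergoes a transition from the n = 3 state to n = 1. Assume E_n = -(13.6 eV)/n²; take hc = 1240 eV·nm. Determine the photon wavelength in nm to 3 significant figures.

103 nm

ΔE = 13.60 × (1/1² − 1/3²) = 13.60 × 0.8889 = 12.09 eV.
λ = hc/ΔE = 1240 / 12.09 = 103 nm.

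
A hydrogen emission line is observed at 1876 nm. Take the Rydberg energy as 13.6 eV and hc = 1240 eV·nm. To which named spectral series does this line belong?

Paschen

ΔE = 1240/1876 = 0.6610 eV.
This matches 13.6 × (1/3² − 1/4²), so n_f = 3: the Paschen series.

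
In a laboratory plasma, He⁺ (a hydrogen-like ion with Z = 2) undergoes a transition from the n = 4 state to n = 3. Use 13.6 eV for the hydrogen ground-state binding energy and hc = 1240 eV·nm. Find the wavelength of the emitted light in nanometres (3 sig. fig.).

469 nm

For Z = 2 the level energies scale as Z², so the effective Rydberg energy is 13.6 × 4 = 54.40 eV.
ΔE = 54.40 × (1/3² − 1/4²) = 54.40 × 0.04861 = 2.644 eV.
λ = hc/ΔE = 1240 / 2.644 = 469 nm.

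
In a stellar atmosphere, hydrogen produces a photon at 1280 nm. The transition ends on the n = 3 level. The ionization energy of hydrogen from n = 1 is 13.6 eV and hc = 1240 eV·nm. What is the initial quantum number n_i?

n_i = 5

The photon energy is ΔE = hc/λ = 1240 / 1280 = 0.9688 eV.
With Z = 1, ΔE = 13.60 × (1/n_f² − 1/n_i²), so 1/n_f² − 1/n_i² = 0.07123.
With n_f = 3: 1/n_i² = 1/9 − 0.07123 = 0.03988, so n_i ≈ 5.01.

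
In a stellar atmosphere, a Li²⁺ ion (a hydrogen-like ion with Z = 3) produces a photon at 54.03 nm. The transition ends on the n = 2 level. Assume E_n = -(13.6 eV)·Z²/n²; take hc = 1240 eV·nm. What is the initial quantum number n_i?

n_i = 4

The photon energy is ΔE = hc/λ = 1240 / 54.03 = 22.95 eV.
With Z = 3, ΔE = 122.4 × (1/n_f² − 1/n_i²), so 1/n_f² − 1/n_i² = 0.1875.
With n_f = 2: 1/n_i² = 1/4 − 0.1875 = 0.06250, so n_i ≈ 4.00.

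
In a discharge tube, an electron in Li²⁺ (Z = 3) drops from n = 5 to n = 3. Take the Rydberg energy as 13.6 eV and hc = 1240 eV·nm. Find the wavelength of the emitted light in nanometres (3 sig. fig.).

142 nm

For Z = 3 the level energies scale as Z², so the effective Rydberg energy is 13.6 × 9 = 122.4 eV.
ΔE = 122.4 × (1/3² − 1/5²) = 122.4 × 0.07111 = 8.704 eV.
λ = hc/ΔE = 1240 / 8.704 = 142 nm.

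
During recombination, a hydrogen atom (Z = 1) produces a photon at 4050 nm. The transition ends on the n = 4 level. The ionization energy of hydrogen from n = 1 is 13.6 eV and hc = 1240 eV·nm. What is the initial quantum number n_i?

n_i = 5

The photon energy is ΔE = hc/λ = 1240 / 4050 = 0.3062 eV.
With Z = 1, ΔE = 13.60 × (1/n_f² − 1/n_i²), so 1/n_f² − 1/n_i² = 0.02251.
With n_f = 4: 1/n_i² = 1/16 − 0.02251 = 0.03999, so n_i ≈ 5.00.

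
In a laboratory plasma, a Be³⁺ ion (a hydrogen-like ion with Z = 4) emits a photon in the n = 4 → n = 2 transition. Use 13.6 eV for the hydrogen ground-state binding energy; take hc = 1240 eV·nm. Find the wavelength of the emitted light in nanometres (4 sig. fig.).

For Z = 4 the level energies scale as Z², so the effective Rydberg energy is 13.6 × 16 = 217.6 eV.
ΔE = 217.6 × (1/2² − 1/4²) = 217.6 × 0.1875 = 40.80 eV.
λ = hc/ΔE = 1240 / 40.80 = 30.39 nm.

30.39 nm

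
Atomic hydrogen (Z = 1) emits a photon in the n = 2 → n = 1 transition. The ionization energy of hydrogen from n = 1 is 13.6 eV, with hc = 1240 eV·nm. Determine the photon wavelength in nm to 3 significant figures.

122 nm

ΔE = 13.60 × (1/1² − 1/2²) = 13.60 × 0.7500 = 10.20 eV.
λ = hc/ΔE = 1240 / 10.20 = 122 nm.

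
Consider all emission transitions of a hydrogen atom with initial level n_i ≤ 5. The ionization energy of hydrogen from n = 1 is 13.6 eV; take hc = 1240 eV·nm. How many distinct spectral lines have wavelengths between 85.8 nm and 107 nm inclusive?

Enumerate all n_i → n_f pairs with 1 ≤ n_f < n_i ≤ 5 and compute λ = 1240 / [13.6·1·(1/n_f² − 1/n_i²)].
Lines falling in [85.8, 107] nm: 5→1 (94.98 nm), 4→1 (97.25 nm), 3→1 (102.6 nm).

3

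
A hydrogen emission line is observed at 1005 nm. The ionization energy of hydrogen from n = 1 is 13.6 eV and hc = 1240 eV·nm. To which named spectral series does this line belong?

ΔE = 1240/1005 = 1.234 eV.
This matches 13.6 × (1/3² − 1/7²), so n_f = 3: the Paschen series.

Paschen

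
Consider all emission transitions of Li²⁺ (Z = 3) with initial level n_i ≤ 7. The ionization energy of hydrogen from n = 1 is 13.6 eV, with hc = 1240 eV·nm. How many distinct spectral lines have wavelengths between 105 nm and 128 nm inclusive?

2

Enumerate all n_i → n_f pairs with 1 ≤ n_f < n_i ≤ 7 and compute λ = 1240 / [13.6·9·(1/n_f² − 1/n_i²)].
Lines falling in [105, 128] nm: 7→3 (111.7 nm), 6→3 (121.6 nm).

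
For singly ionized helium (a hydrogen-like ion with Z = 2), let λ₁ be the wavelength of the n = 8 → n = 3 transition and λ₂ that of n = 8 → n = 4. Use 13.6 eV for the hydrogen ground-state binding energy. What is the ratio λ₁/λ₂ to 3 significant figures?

0.491

λ ∝ 1/ΔE ∝ 1/(1/n_f² − 1/n_i²), and the Z² and hc factors cancel in the ratio.
λ₁/λ₂ = (1/4² − 1/8²)/(1/3² − 1/8²) = 0.04688/0.09549 = 0.491.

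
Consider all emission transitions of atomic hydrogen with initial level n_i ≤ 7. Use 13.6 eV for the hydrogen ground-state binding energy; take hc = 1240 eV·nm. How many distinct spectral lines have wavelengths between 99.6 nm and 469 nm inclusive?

5

Enumerate all n_i → n_f pairs with 1 ≤ n_f < n_i ≤ 7 and compute λ = 1240 / [13.6·1·(1/n_f² − 1/n_i²)].
Lines falling in [99.6, 469] nm: 3→1 (102.6 nm), 2→1 (121.6 nm), 7→2 (397.1 nm), 6→2 (410.3 nm), 5→2 (434.2 nm).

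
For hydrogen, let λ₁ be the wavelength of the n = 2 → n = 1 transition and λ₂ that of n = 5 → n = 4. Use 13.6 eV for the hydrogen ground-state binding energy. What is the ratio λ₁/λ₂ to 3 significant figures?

0.0300

λ ∝ 1/ΔE ∝ 1/(1/n_f² − 1/n_i²), and the Z² and hc factors cancel in the ratio.
λ₁/λ₂ = (1/4² − 1/5²)/(1/1² − 1/2²) = 0.02250/0.7500 = 0.0300.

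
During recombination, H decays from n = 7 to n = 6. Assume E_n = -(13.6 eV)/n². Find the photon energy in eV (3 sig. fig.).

0.100 eV

E_7 = −13.60/49 = −0.2776 eV and E_6 = −13.60/36 = −0.3778 eV.
The photon energy is |E_7 − E_6| = 0.100 eV.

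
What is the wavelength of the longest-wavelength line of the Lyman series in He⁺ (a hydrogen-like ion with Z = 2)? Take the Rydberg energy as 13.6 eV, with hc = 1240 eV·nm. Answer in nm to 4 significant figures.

The Lyman series terminates on n_f = 1; the first line has n_i = 1+1 = 2.
ΔE = 54.40 × (1/1² − 1/2²) = 40.80 eV.
λ = 1240 / 40.80 = 30.39 nm.

30.39 nm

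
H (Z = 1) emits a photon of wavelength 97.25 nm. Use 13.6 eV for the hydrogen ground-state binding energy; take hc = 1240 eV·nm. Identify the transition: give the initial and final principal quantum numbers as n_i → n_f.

n_i = 4, n_f = 1

The photon energy is ΔE = hc/λ = 1240 / 97.25 = 12.75 eV.
With Z = 1, ΔE = 13.60 × (1/n_f² − 1/n_i²), so 1/n_f² − 1/n_i² = 0.9375.
Trying n_f = 1 gives 1/n_i² = 0.06245, i.e. n_i ≈ 4; this pair matches.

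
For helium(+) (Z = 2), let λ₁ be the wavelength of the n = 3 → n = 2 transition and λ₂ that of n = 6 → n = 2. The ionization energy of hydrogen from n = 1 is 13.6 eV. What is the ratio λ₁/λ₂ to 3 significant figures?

λ ∝ 1/ΔE ∝ 1/(1/n_f² − 1/n_i²), and the Z² and hc factors cancel in the ratio.
λ₁/λ₂ = (1/2² − 1/6²)/(1/2² − 1/3²) = 0.2222/0.1389 = 1.60.

1.60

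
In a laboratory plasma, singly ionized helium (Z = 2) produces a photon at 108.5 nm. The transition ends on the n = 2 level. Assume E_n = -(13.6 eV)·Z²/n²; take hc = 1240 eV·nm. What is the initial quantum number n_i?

The photon energy is ΔE = hc/λ = 1240 / 108.5 = 11.43 eV.
With Z = 2, ΔE = 54.40 × (1/n_f² − 1/n_i²), so 1/n_f² − 1/n_i² = 0.2101.
With n_f = 2: 1/n_i² = 1/4 − 0.2101 = 0.03992, so n_i ≈ 5.01.

n_i = 5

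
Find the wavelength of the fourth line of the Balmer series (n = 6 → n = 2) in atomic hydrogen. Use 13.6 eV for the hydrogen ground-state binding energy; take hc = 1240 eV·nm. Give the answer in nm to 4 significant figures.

The Balmer series terminates on n_f = 2; the fourth line has n_i = 2+4 = 6.
ΔE = 13.60 × (1/2² − 1/6²) = 3.022 eV.
λ = 1240 / 3.022 = 410.3 nm.

410.3 nm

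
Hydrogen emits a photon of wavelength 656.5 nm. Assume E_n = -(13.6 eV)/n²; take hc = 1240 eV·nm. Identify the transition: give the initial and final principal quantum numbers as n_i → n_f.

The photon energy is ΔE = hc/λ = 1240 / 656.5 = 1.889 eV.
With Z = 1, ΔE = 13.60 × (1/n_f² − 1/n_i²), so 1/n_f² − 1/n_i² = 0.1389.
Trying n_f = 2 gives 1/n_i² = 0.1111, i.e. n_i ≈ 3; this pair matches.

n_i = 3, n_f = 2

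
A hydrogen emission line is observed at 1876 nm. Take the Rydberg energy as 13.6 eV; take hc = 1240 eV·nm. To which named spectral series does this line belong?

Paschen

ΔE = 1240/1876 = 0.6610 eV.
This matches 13.6 × (1/3² − 1/4²), so n_f = 3: the Paschen series.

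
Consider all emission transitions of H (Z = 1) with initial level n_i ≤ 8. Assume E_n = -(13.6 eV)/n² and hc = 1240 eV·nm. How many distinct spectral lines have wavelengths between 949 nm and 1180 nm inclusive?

Enumerate all n_i → n_f pairs with 1 ≤ n_f < n_i ≤ 8 and compute λ = 1240 / [13.6·1·(1/n_f² − 1/n_i²)].
Lines falling in [949, 1180] nm: 8→3 (954.9 nm), 7→3 (1005 nm), 6→3 (1094 nm).

3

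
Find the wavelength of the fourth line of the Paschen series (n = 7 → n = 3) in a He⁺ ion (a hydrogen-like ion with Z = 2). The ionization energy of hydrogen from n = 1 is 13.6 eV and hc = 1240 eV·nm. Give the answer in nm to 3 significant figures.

The Paschen series terminates on n_f = 3; the fourth line has n_i = 3+4 = 7.
ΔE = 54.40 × (1/3² − 1/7²) = 4.934 eV.
λ = 1240 / 4.934 = 251 nm.

251 nm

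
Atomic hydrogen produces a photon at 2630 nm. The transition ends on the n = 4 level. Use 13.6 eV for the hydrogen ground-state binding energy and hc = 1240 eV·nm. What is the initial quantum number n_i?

The photon energy is ΔE = hc/λ = 1240 / 2630 = 0.4715 eV.
With Z = 1, ΔE = 13.60 × (1/n_f² − 1/n_i²), so 1/n_f² − 1/n_i² = 0.03467.
With n_f = 4: 1/n_i² = 1/16 − 0.03467 = 0.02783, so n_i ≈ 5.99.

n_i = 6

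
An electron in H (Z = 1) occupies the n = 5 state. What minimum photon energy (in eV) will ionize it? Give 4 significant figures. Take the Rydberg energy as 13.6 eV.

0.5440 eV

E_5 = −13.60/25 = −0.5440 eV, so ionization (to E = 0) requires 0.5440 eV.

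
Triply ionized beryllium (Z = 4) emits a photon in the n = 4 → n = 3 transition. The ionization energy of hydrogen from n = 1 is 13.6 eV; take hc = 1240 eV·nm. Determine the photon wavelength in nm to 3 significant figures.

For Z = 4 the level energies scale as Z², so the effective Rydberg energy is 13.6 × 16 = 217.6 eV.
ΔE = 217.6 × (1/3² − 1/4²) = 217.6 × 0.04861 = 10.58 eV.
λ = hc/ΔE = 1240 / 10.58 = 117 nm.

117 nm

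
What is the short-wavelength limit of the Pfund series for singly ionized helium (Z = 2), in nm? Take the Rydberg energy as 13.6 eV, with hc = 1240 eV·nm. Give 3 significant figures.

The Pfund series has lower level n_f = 5; the series limit corresponds to n_i → ∞.
ΔE_max = 13.6 × 4 / 5² = 2.176 eV.
λ_min = 1240 / 2.176 = 570 nm.

570 nm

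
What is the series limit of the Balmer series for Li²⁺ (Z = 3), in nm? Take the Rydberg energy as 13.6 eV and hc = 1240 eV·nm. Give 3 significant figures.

40.5 nm

The Balmer series has lower level n_f = 2; the series limit corresponds to n_i → ∞.
ΔE_max = 13.6 × 9 / 2² = 30.60 eV.
λ_min = 1240 / 30.60 = 40.5 nm.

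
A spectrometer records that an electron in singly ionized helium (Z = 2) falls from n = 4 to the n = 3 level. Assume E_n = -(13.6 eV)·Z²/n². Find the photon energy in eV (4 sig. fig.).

2.644 eV

The Bohr energies scale as Z², so for Z = 2: E_n = −54.40/n² eV.
E_4 = −54.40/16 = −3.400 eV and E_3 = −54.40/9 = −6.044 eV.
The photon energy is |E_4 − E_3| = 2.644 eV.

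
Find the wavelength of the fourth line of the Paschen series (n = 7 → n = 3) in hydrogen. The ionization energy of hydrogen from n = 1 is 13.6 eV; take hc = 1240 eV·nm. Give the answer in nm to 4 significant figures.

The Paschen series terminates on n_f = 3; the fourth line has n_i = 3+4 = 7.
ΔE = 13.60 × (1/3² − 1/7²) = 1.234 eV.
λ = 1240 / 1.234 = 1005 nm.

1005 nm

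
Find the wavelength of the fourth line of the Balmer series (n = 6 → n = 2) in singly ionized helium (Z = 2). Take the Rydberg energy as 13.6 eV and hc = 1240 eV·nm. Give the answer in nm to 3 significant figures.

103 nm

The Balmer series terminates on n_f = 2; the fourth line has n_i = 2+4 = 6.
ΔE = 54.40 × (1/2² − 1/6²) = 12.09 eV.
λ = 1240 / 12.09 = 103 nm.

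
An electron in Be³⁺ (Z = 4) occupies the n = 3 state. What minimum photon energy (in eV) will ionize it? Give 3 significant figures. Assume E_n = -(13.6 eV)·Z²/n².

E_n = −13.6 Z²/n² = −217.6/n² eV for Z = 4.
E_3 = −217.6/9 = −24.2 eV, so ionization (to E = 0) requires 24.2 eV.

24.2 eV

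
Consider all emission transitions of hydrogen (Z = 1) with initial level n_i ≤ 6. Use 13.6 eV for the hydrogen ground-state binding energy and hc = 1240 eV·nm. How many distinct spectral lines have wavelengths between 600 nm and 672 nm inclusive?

1

Enumerate all n_i → n_f pairs with 1 ≤ n_f < n_i ≤ 6 and compute λ = 1240 / [13.6·1·(1/n_f² − 1/n_i²)].
Lines falling in [600, 672] nm: 3→2 (656.5 nm).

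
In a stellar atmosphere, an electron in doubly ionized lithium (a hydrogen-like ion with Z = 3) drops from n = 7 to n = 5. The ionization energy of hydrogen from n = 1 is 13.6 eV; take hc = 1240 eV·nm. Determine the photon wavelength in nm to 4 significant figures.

517.1 nm

For Z = 3 the level energies scale as Z², so the effective Rydberg energy is 13.6 × 9 = 122.4 eV.
ΔE = 122.4 × (1/5² − 1/7²) = 122.4 × 0.01959 = 2.398 eV.
λ = hc/ΔE = 1240 / 2.398 = 517.1 nm.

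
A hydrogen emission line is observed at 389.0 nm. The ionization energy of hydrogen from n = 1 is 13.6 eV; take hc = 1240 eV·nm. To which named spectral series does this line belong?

Balmer

ΔE = 1240/389.0 = 3.188 eV.
This matches 13.6 × (1/2² − 1/8²), so n_f = 2: the Balmer series.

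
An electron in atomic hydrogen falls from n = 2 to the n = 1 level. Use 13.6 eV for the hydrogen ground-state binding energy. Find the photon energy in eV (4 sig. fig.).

E_2 = −13.60/4 = −3.400 eV and E_1 = −13.60/1 = −13.60 eV.
The photon energy is |E_2 − E_1| = 10.20 eV.

10.20 eV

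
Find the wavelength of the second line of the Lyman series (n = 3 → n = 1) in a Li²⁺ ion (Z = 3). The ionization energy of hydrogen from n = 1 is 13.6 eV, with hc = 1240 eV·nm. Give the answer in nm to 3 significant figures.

The Lyman series terminates on n_f = 1; the second line has n_i = 1+2 = 3.
ΔE = 122.4 × (1/1² − 1/3²) = 108.8 eV.
λ = 1240 / 108.8 = 11.4 nm.

11.4 nm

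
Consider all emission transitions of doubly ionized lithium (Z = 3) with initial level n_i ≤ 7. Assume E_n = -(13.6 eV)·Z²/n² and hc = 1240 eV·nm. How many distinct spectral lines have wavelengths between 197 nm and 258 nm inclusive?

2

Enumerate all n_i → n_f pairs with 1 ≤ n_f < n_i ≤ 7 and compute λ = 1240 / [13.6·9·(1/n_f² − 1/n_i²)].
Lines falling in [197, 258] nm: 4→3 (208.4 nm), 7→4 (240.7 nm).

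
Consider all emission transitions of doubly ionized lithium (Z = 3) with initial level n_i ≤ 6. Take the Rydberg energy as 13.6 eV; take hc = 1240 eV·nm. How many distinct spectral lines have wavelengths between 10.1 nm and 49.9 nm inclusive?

Enumerate all n_i → n_f pairs with 1 ≤ n_f < n_i ≤ 6 and compute λ = 1240 / [13.6·9·(1/n_f² − 1/n_i²)].
Lines falling in [10.1, 49.9] nm: 6→1 (10.42 nm), 5→1 (10.55 nm), 4→1 (10.81 nm), 3→1 (11.40 nm), 2→1 (13.51 nm), 6→2 (45.59 nm), 5→2 (48.24 nm).

7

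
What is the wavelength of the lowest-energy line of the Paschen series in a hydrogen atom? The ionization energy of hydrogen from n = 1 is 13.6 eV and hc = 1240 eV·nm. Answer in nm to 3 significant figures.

The Paschen series terminates on n_f = 3; the first line has n_i = 3+1 = 4.
ΔE = 13.60 × (1/3² − 1/4²) = 0.6611 eV.
λ = 1240 / 0.6611 = 1880 nm.

1880 nm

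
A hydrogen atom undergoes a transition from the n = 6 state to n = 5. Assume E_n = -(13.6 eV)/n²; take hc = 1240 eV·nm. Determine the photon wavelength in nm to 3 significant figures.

7460 nm

ΔE = 13.60 × (1/5² − 1/6²) = 13.60 × 0.01222 = 0.1662 eV.
λ = hc/ΔE = 1240 / 0.1662 = 7460 nm.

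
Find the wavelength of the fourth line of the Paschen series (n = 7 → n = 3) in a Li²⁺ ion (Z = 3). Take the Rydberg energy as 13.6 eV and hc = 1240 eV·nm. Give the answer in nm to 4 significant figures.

The Paschen series terminates on n_f = 3; the fourth line has n_i = 3+4 = 7.
ΔE = 122.4 × (1/3² − 1/7²) = 11.10 eV.
λ = 1240 / 11.10 = 111.7 nm.

111.7 nm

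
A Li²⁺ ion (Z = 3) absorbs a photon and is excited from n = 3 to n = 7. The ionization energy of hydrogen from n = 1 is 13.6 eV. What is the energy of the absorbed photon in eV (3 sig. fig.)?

The Bohr energies scale as Z², so for Z = 3: E_n = −122.4/n² eV.
E_7 = −122.4/49 = −2.498 eV and E_3 = −122.4/9 = −13.60 eV.
The photon energy is |E_7 − E_3| = 11.1 eV.

11.1 eV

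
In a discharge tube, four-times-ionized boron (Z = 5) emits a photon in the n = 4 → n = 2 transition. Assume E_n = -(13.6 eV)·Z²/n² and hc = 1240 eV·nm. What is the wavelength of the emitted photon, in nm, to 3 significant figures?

For Z = 5 the level energies scale as Z², so the effective Rydberg energy is 13.6 × 25 = 340.0 eV.
ΔE = 340.0 × (1/2² − 1/4²) = 340.0 × 0.1875 = 63.75 eV.
λ = hc/ΔE = 1240 / 63.75 = 19.5 nm.

19.5 nm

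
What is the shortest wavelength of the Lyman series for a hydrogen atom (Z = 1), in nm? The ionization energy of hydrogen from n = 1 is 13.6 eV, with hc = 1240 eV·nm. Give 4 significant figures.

The Lyman series has lower level n_f = 1; the series limit corresponds to n_i → ∞.
ΔE_max = 13.6 × 1 / 1² = 13.60 eV.
λ_min = 1240 / 13.60 = 91.18 nm.

91.18 nm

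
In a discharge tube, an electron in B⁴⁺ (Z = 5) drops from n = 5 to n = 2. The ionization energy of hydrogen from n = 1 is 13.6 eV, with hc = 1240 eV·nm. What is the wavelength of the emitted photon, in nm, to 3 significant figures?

For Z = 5 the level energies scale as Z², so the effective Rydberg energy is 13.6 × 25 = 340.0 eV.
ΔE = 340.0 × (1/2² − 1/5²) = 340.0 × 0.2100 = 71.40 eV.
λ = hc/ΔE = 1240 / 71.40 = 17.4 nm.

17.4 nm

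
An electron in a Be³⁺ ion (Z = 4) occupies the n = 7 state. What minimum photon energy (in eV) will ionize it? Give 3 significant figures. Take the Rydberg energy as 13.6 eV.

4.44 eV

E_n = −13.6 Z²/n² = −217.6/n² eV for Z = 4.
E_7 = −217.6/49 = −4.44 eV, so ionization (to E = 0) requires 4.44 eV.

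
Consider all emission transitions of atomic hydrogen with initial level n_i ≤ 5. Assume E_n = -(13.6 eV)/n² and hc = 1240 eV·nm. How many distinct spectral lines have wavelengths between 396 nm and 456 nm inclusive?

1

Enumerate all n_i → n_f pairs with 1 ≤ n_f < n_i ≤ 5 and compute λ = 1240 / [13.6·1·(1/n_f² − 1/n_i²)].
Lines falling in [396, 456] nm: 5→2 (434.2 nm).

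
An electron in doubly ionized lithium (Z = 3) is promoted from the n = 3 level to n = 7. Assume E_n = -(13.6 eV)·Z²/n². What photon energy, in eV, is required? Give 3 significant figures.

11.1 eV

The Bohr energies scale as Z², so for Z = 3: E_n = −122.4/n² eV.
E_7 = −122.4/49 = −2.498 eV and E_3 = −122.4/9 = −13.60 eV.
The photon energy is |E_7 − E_3| = 11.1 eV.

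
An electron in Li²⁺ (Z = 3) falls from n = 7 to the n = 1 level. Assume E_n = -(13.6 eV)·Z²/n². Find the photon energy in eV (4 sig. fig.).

The Bohr energies scale as Z², so for Z = 3: E_n = −122.4/n² eV.
E_7 = −122.4/49 = −2.498 eV and E_1 = −122.4/1 = −122.4 eV.
The photon energy is |E_7 − E_1| = 119.9 eV.

119.9 eV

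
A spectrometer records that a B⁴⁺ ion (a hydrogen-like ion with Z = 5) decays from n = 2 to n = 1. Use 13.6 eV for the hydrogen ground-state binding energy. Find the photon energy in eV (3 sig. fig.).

The Bohr energies scale as Z², so for Z = 5: E_n = −340.0/n² eV.
E_2 = −340.0/4 = −85.00 eV and E_1 = −340.0/1 = −340.0 eV.
The photon energy is |E_2 − E_1| = 255 eV.

255 eV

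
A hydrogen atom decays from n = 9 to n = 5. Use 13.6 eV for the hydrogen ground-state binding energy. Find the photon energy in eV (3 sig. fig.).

E_9 = −13.60/81 = −0.1679 eV and E_5 = −13.60/25 = −0.5440 eV.
The photon energy is |E_9 − E_5| = 0.376 eV.

0.376 eV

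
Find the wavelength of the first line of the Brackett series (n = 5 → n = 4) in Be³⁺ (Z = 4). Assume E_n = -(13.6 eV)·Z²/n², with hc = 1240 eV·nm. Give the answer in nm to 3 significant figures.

The Brackett series terminates on n_f = 4; the first line has n_i = 4+1 = 5.
ΔE = 217.6 × (1/4² − 1/5²) = 4.896 eV.
λ = 1240 / 4.896 = 253 nm.

253 nm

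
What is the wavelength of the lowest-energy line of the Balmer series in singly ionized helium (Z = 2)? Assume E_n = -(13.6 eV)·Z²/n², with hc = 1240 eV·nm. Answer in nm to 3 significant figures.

The Balmer series terminates on n_f = 2; the first line has n_i = 2+1 = 3.
ΔE = 54.40 × (1/2² − 1/3²) = 7.556 eV.
λ = 1240 / 7.556 = 164 nm.

164 nm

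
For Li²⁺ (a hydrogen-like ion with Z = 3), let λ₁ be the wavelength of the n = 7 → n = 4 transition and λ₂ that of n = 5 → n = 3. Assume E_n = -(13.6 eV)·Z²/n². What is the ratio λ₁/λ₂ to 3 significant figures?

λ ∝ 1/ΔE ∝ 1/(1/n_f² − 1/n_i²), and the Z² and hc factors cancel in the ratio.
λ₁/λ₂ = (1/3² − 1/5²)/(1/4² − 1/7²) = 0.07111/0.04209 = 1.69.

1.69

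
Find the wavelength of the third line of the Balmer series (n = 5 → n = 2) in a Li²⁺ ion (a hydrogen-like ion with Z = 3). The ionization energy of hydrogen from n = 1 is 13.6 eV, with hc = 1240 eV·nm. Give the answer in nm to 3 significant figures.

The Balmer series terminates on n_f = 2; the third line has n_i = 2+3 = 5.
ΔE = 122.4 × (1/2² − 1/5²) = 25.70 eV.
λ = 1240 / 25.70 = 48.2 nm.

48.2 nm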